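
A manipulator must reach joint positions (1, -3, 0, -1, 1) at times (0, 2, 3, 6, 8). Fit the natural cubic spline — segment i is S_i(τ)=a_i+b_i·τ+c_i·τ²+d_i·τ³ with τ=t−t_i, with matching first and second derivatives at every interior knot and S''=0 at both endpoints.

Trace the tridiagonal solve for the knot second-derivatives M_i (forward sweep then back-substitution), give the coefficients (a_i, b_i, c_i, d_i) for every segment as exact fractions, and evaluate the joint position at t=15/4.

  seg 0: a=1 b=-2425/624 c=0 d=1177/2496
  seg 1: a=-3 b=553/312 c=1177/416 d=-1999/1248
  seg 2: a=0 b=3277/1248 c=-411/208 d=95/288
  seg 3: a=-1 b=-101/312 c=413/416 d=-413/2496
S(15/4) = 26545/26624

Δ: Δ0=-2, Δ1=3, Δ2=-1/3, Δ3=1
row 1: diag=6, rhs=30; c'=1/6, d'=5
row 2: denom=8−1·1/6=47/6; d'=(-20−1·5)/(47/6)=-150/47
row 3: denom=10−3·18/47=416/47; d'=(8−3·-150/47)/(416/47)=413/208
back: M3=413/208
back: M2=-150/47−18/47·413/208=-411/104
back: M1=5−1/6·-411/104=1177/208
M: M0=0, M1=1177/208, M2=-411/104, M3=413/208, M4=0
seg 0: a=1, c=M0/2=0, d=(M1−M0)/(6·2)=1177/2496, b=Δ0−h0·(2M0+M1)/6=-2425/624
seg 1: a=-3, c=M1/2=1177/416, d=(M2−M1)/(6·1)=-1999/1248, b=Δ1−h1·(2M1+M2)/6=553/312
seg 2: a=0, c=M2/2=-411/208, d=(M3−M2)/(6·3)=95/288, b=Δ2−h2·(2M2+M3)/6=3277/1248
seg 3: a=-1, c=M3/2=413/416, d=(M4−M3)/(6·2)=-413/2496, b=Δ3−h3·(2M3+M4)/6=-101/312
t_q=15/4 → seg 2, τ=3/4; S=0+3277/1248·τ+-411/208·τ²+95/288·τ³=26545/26624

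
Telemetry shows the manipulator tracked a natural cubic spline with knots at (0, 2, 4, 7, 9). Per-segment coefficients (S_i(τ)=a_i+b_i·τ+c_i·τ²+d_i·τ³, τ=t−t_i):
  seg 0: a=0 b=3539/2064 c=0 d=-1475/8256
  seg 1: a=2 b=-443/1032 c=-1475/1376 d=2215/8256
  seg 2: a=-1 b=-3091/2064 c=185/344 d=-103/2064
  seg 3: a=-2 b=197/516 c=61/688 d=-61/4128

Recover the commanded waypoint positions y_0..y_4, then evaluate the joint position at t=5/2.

y_0=0 y_1=2 y_2=-1 y_3=-2 y_4=-1
S(5/2) = 34145/22016

y_0 = S_0(0) = a_0 = 0
y_1 = S_1(0) = a_1 = 2
y_2 = S_2(0) = a_2 = -1
y_3 = S_3(0) = a_3 = -2
y_4 = S_3(2) = -1
t_q=5/2 is in segment 1 (τ=1/2); S_1(τ)=34145/22016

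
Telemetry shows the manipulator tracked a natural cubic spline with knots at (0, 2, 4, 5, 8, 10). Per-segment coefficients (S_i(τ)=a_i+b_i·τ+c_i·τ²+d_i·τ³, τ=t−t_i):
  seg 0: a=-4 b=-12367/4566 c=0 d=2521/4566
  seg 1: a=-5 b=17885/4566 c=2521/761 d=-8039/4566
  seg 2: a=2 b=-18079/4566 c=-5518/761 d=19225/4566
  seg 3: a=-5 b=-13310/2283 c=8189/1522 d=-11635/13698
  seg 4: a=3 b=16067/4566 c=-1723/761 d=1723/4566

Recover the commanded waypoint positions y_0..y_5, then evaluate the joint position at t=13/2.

y_0=-4 y_1=-5 y_2=2 y_3=-5 y_4=3 y_5=4
S(13/2) = -54863/12176

y_0 = S_0(0) = a_0 = -4
y_1 = S_1(0) = a_1 = -5
y_2 = S_2(0) = a_2 = 2
y_3 = S_3(0) = a_3 = -5
y_4 = S_4(0) = a_4 = 3
y_5 = S_4(2) = 4
t_q=13/2 is in segment 3 (τ=3/2); S_3(τ)=-54863/12176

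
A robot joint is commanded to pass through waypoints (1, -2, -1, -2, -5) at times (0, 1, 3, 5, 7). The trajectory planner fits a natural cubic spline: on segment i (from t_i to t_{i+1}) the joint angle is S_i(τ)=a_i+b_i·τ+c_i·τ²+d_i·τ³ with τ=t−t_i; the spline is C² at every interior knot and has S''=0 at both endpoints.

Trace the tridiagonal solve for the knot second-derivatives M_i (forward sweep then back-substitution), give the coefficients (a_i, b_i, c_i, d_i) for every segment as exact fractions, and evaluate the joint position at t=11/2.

Δ: Δ0=-3, Δ1=1/2, Δ2=-1/2, Δ3=-3/2
row 1: diag=6, rhs=21; c'=1/3, d'=7/2
row 2: denom=8−2·1/3=22/3; d'=(-6−2·7/2)/(22/3)=-39/22
row 3: denom=8−2·3/11=82/11; d'=(-6−2·-39/22)/(82/11)=-27/82
back: M3=-27/82
back: M2=-39/22−3/11·-27/82=-69/41
back: M1=7/2−1/3·-69/41=333/82
M: M0=0, M1=333/82, M2=-69/41, M3=-27/82, M4=0
seg 0: a=1, c=M0/2=0, d=(M1−M0)/(6·1)=111/164, b=Δ0−h0·(2M0+M1)/6=-603/164
seg 1: a=-2, c=M1/2=333/164, d=(M2−M1)/(6·2)=-157/328, b=Δ1−h1·(2M1+M2)/6=-135/82
seg 2: a=-1, c=M2/2=-69/82, d=(M3−M2)/(6·2)=37/328, b=Δ2−h2·(2M2+M3)/6=30/41
seg 3: a=-2, c=M3/2=-27/164, d=(M4−M3)/(6·2)=9/328, b=Δ3−h3·(2M3+M4)/6=-105/82
t_q=11/2 → seg 3, τ=1/2; S=-2+-105/82·τ+-27/164·τ²+9/328·τ³=-7027/2624

  seg 0: a=1 b=-603/164 c=0 d=111/164
  seg 1: a=-2 b=-135/82 c=333/164 d=-157/328
  seg 2: a=-1 b=30/41 c=-69/82 d=37/328
  seg 3: a=-2 b=-105/82 c=-27/164 d=9/328
S(11/2) = -7027/2624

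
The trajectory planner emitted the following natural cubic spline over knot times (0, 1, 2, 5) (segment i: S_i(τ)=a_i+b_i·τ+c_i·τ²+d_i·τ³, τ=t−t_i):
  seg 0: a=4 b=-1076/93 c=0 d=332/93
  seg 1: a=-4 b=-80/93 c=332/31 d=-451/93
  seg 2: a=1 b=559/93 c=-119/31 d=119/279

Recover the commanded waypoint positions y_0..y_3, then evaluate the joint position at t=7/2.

y_0=4 y_1=-4 y_2=1 y_3=-4
S(7/2) = 699/248

y_0 = S_0(0) = a_0 = 4
y_1 = S_1(0) = a_1 = -4
y_2 = S_2(0) = a_2 = 1
y_3 = S_2(3) = -4
t_q=7/2 is in segment 2 (τ=3/2); S_2(τ)=699/248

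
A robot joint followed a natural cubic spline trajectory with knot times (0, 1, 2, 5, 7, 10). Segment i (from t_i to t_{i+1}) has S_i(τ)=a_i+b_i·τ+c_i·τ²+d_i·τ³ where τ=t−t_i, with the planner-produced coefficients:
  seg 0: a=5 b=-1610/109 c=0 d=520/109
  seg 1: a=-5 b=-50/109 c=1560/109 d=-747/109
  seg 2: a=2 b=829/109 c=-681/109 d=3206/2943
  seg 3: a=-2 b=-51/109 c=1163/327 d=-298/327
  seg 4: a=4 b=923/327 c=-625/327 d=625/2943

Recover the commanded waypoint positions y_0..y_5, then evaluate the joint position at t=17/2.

y_0=5 y_1=-5 y_2=2 y_3=-2 y_4=4 y_5=1
S(17/2) = 4055/872

y_0 = S_0(0) = a_0 = 5
y_1 = S_1(0) = a_1 = -5
y_2 = S_2(0) = a_2 = 2
y_3 = S_3(0) = a_3 = -2
y_4 = S_4(0) = a_4 = 4
y_5 = S_4(3) = 1
t_q=17/2 is in segment 4 (τ=3/2); S_4(τ)=4055/872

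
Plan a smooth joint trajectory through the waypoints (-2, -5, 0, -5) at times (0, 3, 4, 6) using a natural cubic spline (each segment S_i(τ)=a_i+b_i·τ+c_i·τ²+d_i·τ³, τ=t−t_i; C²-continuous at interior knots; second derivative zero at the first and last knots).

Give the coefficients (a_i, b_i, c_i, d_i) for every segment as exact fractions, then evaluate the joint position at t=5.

Δ: Δ0=-1, Δ1=5, Δ2=-5/2
row 1: diag=8, rhs=36; c'=1/8, d'=9/2
row 2: denom=6−1·1/8=47/8; d'=(-45−1·9/2)/(47/8)=-396/47
back: M2=-396/47
back: M1=9/2−1/8·-396/47=261/47
M: M0=0, M1=261/47, M2=-396/47, M3=0
seg 0: a=-2, c=M0/2=0, d=(M1−M0)/(6·3)=29/94, b=Δ0−h0·(2M0+M1)/6=-355/94
seg 1: a=-5, c=M1/2=261/94, d=(M2−M1)/(6·1)=-219/94, b=Δ1−h1·(2M1+M2)/6=214/47
seg 2: a=0, c=M2/2=-198/47, d=(M3−M2)/(6·2)=33/47, b=Δ2−h2·(2M2+M3)/6=293/94
t_q=5 → seg 2, τ=1; S=0+293/94·τ+-198/47·τ²+33/47·τ³=-37/94

  seg 0: a=-2 b=-355/94 c=0 d=29/94
  seg 1: a=-5 b=214/47 c=261/94 d=-219/94
  seg 2: a=0 b=293/94 c=-198/47 d=33/47
S(5) = -37/94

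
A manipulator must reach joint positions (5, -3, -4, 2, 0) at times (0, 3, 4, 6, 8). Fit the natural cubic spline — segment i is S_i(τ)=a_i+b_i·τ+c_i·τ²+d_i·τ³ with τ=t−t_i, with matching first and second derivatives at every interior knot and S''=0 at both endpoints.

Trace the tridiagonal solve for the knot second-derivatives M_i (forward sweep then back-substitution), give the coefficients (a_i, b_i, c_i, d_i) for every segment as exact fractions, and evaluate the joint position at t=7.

  seg 0: a=5 b=-763/258 c=0 d=25/774
  seg 1: a=-3 b=-269/129 c=25/86 d=205/258
  seg 2: a=-4 b=227/258 c=115/43 d=-833/1032
  seg 3: a=2 b=244/129 c=-373/172 d=373/1032
S(7) = 717/344

Δ: Δ0=-8/3, Δ1=-1, Δ2=3, Δ3=-1
row 1: diag=8, rhs=10; c'=1/8, d'=5/4
row 2: denom=6−1·1/8=47/8; d'=(24−1·5/4)/(47/8)=182/47
row 3: denom=8−2·16/47=344/47; d'=(-24−2·182/47)/(344/47)=-373/86
back: M3=-373/86
back: M2=182/47−16/47·-373/86=230/43
back: M1=5/4−1/8·230/43=25/43
M: M0=0, M1=25/43, M2=230/43, M3=-373/86, M4=0
seg 0: a=5, c=M0/2=0, d=(M1−M0)/(6·3)=25/774, b=Δ0−h0·(2M0+M1)/6=-763/258
seg 1: a=-3, c=M1/2=25/86, d=(M2−M1)/(6·1)=205/258, b=Δ1−h1·(2M1+M2)/6=-269/129
seg 2: a=-4, c=M2/2=115/43, d=(M3−M2)/(6·2)=-833/1032, b=Δ2−h2·(2M2+M3)/6=227/258
seg 3: a=2, c=M3/2=-373/172, d=(M4−M3)/(6·2)=373/1032, b=Δ3−h3·(2M3+M4)/6=244/129
t_q=7 → seg 3, τ=1; S=2+244/129·τ+-373/172·τ²+373/1032·τ³=717/344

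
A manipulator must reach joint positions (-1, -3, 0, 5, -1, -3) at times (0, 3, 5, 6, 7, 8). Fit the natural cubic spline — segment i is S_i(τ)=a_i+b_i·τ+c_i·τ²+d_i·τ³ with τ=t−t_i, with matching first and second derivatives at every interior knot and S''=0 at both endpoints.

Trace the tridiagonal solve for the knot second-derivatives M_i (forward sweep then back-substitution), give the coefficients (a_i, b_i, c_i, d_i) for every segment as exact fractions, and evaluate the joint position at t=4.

  seg 0: a=-1 b=-367/600 c=0 d=-11/1800
  seg 1: a=-3 b=-233/300 c=-11/200 d=179/300
  seg 2: a=0 b=1849/300 c=141/40 d=-2813/600
  seg 3: a=5 b=-511/600 c=-527/50 d=647/120
  seg 4: a=-1 b=-1727/300 c=1127/200 d=-1127/600
S(4) = -647/200

Δ: Δ0=-2/3, Δ1=3/2, Δ2=5, Δ3=-6, Δ4=-2
row 1: diag=10, rhs=13; c'=1/5, d'=13/10
row 2: denom=6−2·1/5=28/5; d'=(21−2·13/10)/(28/5)=23/7
row 3: denom=4−1·5/28=107/28; d'=(-66−1·23/7)/(107/28)=-1940/107
row 4: denom=4−1·28/107=400/107; d'=(24−1·-1940/107)/(400/107)=1127/100
back: M4=1127/100
back: M3=-1940/107−28/107·1127/100=-527/25
back: M2=23/7−5/28·-527/25=141/20
back: M1=13/10−1/5·141/20=-11/100
M: M0=0, M1=-11/100, M2=141/20, M3=-527/25, M4=1127/100, M5=0
seg 0: a=-1, c=M0/2=0, d=(M1−M0)/(6·3)=-11/1800, b=Δ0−h0·(2M0+M1)/6=-367/600
seg 1: a=-3, c=M1/2=-11/200, d=(M2−M1)/(6·2)=179/300, b=Δ1−h1·(2M1+M2)/6=-233/300
seg 2: a=0, c=M2/2=141/40, d=(M3−M2)/(6·1)=-2813/600, b=Δ2−h2·(2M2+M3)/6=1849/300
seg 3: a=5, c=M3/2=-527/50, d=(M4−M3)/(6·1)=647/120, b=Δ3−h3·(2M3+M4)/6=-511/600
seg 4: a=-1, c=M4/2=1127/200, d=(M5−M4)/(6·1)=-1127/600, b=Δ4−h4·(2M4+M5)/6=-1727/300
t_q=4 → seg 1, τ=1; S=-3+-233/300·τ+-11/200·τ²+179/300·τ³=-647/200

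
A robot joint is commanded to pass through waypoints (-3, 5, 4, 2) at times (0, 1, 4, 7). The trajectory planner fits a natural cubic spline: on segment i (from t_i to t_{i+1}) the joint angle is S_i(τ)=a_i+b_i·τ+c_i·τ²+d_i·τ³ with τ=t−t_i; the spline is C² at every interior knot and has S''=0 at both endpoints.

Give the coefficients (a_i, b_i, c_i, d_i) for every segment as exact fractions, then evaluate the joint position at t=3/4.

Δ: Δ0=8, Δ1=-1/3, Δ2=-2/3
row 1: diag=8, rhs=-50; c'=3/8, d'=-25/4
row 2: denom=12−3·3/8=87/8; d'=(-2−3·-25/4)/(87/8)=134/87
back: M2=134/87
back: M1=-25/4−3/8·134/87=-198/29
M: M0=0, M1=-198/29, M2=134/87, M3=0
seg 0: a=-3, c=M0/2=0, d=(M1−M0)/(6·1)=-33/29, b=Δ0−h0·(2M0+M1)/6=265/29
seg 1: a=5, c=M1/2=-99/29, d=(M2−M1)/(6·3)=364/783, b=Δ1−h1·(2M1+M2)/6=166/29
seg 2: a=4, c=M2/2=67/87, d=(M3−M2)/(6·3)=-67/783, b=Δ2−h2·(2M2+M3)/6=-64/29
t_q=3/4 → seg 0, τ=3/4; S=-3+265/29·τ+0·τ²+-33/29·τ³=6261/1856

  seg 0: a=-3 b=265/29 c=0 d=-33/29
  seg 1: a=5 b=166/29 c=-99/29 d=364/783
  seg 2: a=4 b=-64/29 c=67/87 d=-67/783
S(3/4) = 6261/1856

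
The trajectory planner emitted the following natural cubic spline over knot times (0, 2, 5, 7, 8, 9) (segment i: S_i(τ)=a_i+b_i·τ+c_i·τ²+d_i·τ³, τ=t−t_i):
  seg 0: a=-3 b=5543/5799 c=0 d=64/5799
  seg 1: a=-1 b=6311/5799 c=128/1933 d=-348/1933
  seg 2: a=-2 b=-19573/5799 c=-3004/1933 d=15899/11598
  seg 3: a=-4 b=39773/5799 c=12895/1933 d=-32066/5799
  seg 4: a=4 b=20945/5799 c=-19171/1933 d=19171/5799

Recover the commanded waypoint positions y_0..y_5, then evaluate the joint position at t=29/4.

y_0 = S_0(0) = a_0 = -3
y_1 = S_1(0) = a_1 = -1
y_2 = S_2(0) = a_2 = -2
y_3 = S_3(0) = a_3 = -4
y_4 = S_4(0) = a_4 = 4
y_5 = S_4(1) = 1
t_q=29/4 is in segment 3 (τ=1/4); S_3(τ)=-120917/61856

y_0=-3 y_1=-1 y_2=-2 y_3=-4 y_4=4 y_5=1
S(29/4) = -120917/61856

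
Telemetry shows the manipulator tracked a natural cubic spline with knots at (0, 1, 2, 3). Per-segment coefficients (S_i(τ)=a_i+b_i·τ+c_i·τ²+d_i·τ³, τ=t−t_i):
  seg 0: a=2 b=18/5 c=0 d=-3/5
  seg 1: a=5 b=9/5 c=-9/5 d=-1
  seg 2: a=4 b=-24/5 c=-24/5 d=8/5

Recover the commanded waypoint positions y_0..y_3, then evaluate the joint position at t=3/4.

y_0=2 y_1=5 y_2=4 y_3=-4
S(3/4) = 1423/320

y_0 = S_0(0) = a_0 = 2
y_1 = S_1(0) = a_1 = 5
y_2 = S_2(0) = a_2 = 4
y_3 = S_2(1) = -4
t_q=3/4 is in segment 0 (τ=3/4); S_0(τ)=1423/320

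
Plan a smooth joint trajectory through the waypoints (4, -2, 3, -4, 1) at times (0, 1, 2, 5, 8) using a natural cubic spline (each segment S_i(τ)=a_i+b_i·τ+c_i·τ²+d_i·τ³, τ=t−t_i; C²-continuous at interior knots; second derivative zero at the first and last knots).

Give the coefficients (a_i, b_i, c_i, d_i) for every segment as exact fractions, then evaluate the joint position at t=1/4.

  seg 0: a=4 b=-439/48 c=0 d=151/48
  seg 1: a=-2 b=7/24 c=151/16 d=-227/48
  seg 2: a=3 b=239/48 c=-19/4 d=37/48
  seg 3: a=-4 b=-65/24 c=35/16 d=-35/144
S(1/4) = 1805/1024

Δ: Δ0=-6, Δ1=5, Δ2=-7/3, Δ3=5/3
row 1: diag=4, rhs=66; c'=1/4, d'=33/2
row 2: denom=8−1·1/4=31/4; d'=(-44−1·33/2)/(31/4)=-242/31
row 3: denom=12−3·12/31=336/31; d'=(24−3·-242/31)/(336/31)=35/8
back: M3=35/8
back: M2=-242/31−12/31·35/8=-19/2
back: M1=33/2−1/4·-19/2=151/8
M: M0=0, M1=151/8, M2=-19/2, M3=35/8, M4=0
seg 0: a=4, c=M0/2=0, d=(M1−M0)/(6·1)=151/48, b=Δ0−h0·(2M0+M1)/6=-439/48
seg 1: a=-2, c=M1/2=151/16, d=(M2−M1)/(6·1)=-227/48, b=Δ1−h1·(2M1+M2)/6=7/24
seg 2: a=3, c=M2/2=-19/4, d=(M3−M2)/(6·3)=37/48, b=Δ2−h2·(2M2+M3)/6=239/48
seg 3: a=-4, c=M3/2=35/16, d=(M4−M3)/(6·3)=-35/144, b=Δ3−h3·(2M3+M4)/6=-65/24
t_q=1/4 → seg 0, τ=1/4; S=4+-439/48·τ+0·τ²+151/48·τ³=1805/1024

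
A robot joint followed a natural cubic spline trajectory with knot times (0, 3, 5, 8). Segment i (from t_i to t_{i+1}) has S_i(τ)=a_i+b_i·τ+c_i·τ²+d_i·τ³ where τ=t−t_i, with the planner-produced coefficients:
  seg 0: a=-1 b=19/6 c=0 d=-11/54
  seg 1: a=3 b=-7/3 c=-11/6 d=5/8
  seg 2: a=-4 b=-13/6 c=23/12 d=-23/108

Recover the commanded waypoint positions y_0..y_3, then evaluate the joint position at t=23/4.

y_0 = S_0(0) = a_0 = -1
y_1 = S_1(0) = a_1 = 3
y_2 = S_2(0) = a_2 = -4
y_3 = S_2(3) = 1
t_q=23/4 is in segment 2 (τ=3/4); S_2(τ)=-1187/256

y_0=-1 y_1=3 y_2=-4 y_3=1
S(23/4) = -1187/256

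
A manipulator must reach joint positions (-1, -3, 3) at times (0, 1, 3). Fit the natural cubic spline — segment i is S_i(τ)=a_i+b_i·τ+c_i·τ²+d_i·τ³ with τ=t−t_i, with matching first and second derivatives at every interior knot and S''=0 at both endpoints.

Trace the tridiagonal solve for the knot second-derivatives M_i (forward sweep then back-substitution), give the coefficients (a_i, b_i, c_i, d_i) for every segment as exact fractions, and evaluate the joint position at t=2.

Δ: Δ0=-2, Δ1=3
row 1: diag=6, rhs=30; c'=1/3, d'=5
back: M1=5
M: M0=0, M1=5, M2=0
seg 0: a=-1, c=M0/2=0, d=(M1−M0)/(6·1)=5/6, b=Δ0−h0·(2M0+M1)/6=-17/6
seg 1: a=-3, c=M1/2=5/2, d=(M2−M1)/(6·2)=-5/12, b=Δ1−h1·(2M1+M2)/6=-1/3
t_q=2 → seg 1, τ=1; S=-3+-1/3·τ+5/2·τ²+-5/12·τ³=-5/4

  seg 0: a=-1 b=-17/6 c=0 d=5/6
  seg 1: a=-3 b=-1/3 c=5/2 d=-5/12
S(2) = -5/4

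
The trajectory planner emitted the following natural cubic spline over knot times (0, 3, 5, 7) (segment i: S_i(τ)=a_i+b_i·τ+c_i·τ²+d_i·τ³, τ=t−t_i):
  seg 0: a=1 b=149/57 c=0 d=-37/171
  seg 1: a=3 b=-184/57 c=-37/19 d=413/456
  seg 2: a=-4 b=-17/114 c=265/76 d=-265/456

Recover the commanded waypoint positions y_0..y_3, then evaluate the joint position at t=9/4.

y_0=1 y_1=3 y_2=-4 y_3=5
S(9/4) = 5371/1216

y_0 = S_0(0) = a_0 = 1
y_1 = S_1(0) = a_1 = 3
y_2 = S_2(0) = a_2 = -4
y_3 = S_2(2) = 5
t_q=9/4 is in segment 0 (τ=9/4); S_0(τ)=5371/1216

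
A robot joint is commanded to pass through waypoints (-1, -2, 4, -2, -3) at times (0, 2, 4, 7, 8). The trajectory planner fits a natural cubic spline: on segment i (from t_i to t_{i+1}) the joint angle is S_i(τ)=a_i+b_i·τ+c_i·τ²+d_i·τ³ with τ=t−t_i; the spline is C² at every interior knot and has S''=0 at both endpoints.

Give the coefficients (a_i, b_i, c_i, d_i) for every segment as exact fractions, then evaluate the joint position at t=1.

  seg 0: a=-1 b=-937/536 c=0 d=669/2144
  seg 1: a=-2 b=535/268 c=2007/1072 d=-1469/2144
  seg 2: a=4 b=677/536 c=-150/67 d=617/1608
  seg 3: a=-2 b=-485/268 c=651/536 d=-217/536
S(1) = -5223/2144

Δ: Δ0=-1/2, Δ1=3, Δ2=-2, Δ3=-1
row 1: diag=8, rhs=21; c'=1/4, d'=21/8
row 2: denom=10−2·1/4=19/2; d'=(-30−2·21/8)/(19/2)=-141/38
row 3: denom=8−3·6/19=134/19; d'=(6−3·-141/38)/(134/19)=651/268
back: M3=651/268
back: M2=-141/38−6/19·651/268=-300/67
back: M1=21/8−1/4·-300/67=2007/536
M: M0=0, M1=2007/536, M2=-300/67, M3=651/268, M4=0
seg 0: a=-1, c=M0/2=0, d=(M1−M0)/(6·2)=669/2144, b=Δ0−h0·(2M0+M1)/6=-937/536
seg 1: a=-2, c=M1/2=2007/1072, d=(M2−M1)/(6·2)=-1469/2144, b=Δ1−h1·(2M1+M2)/6=535/268
seg 2: a=4, c=M2/2=-150/67, d=(M3−M2)/(6·3)=617/1608, b=Δ2−h2·(2M2+M3)/6=677/536
seg 3: a=-2, c=M3/2=651/536, d=(M4−M3)/(6·1)=-217/536, b=Δ3−h3·(2M3+M4)/6=-485/268
t_q=1 → seg 0, τ=1; S=-1+-937/536·τ+0·τ²+669/2144·τ³=-5223/2144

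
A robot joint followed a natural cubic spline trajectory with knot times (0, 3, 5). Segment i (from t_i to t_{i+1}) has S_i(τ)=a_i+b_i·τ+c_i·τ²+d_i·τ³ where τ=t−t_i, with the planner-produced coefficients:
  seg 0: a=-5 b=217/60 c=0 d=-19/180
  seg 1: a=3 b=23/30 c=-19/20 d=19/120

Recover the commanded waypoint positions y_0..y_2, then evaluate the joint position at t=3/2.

y_0=-5 y_1=3 y_2=2
S(3/2) = 11/160

y_0 = S_0(0) = a_0 = -5
y_1 = S_1(0) = a_1 = 3
y_2 = S_1(2) = 2
t_q=3/2 is in segment 0 (τ=3/2); S_0(τ)=11/160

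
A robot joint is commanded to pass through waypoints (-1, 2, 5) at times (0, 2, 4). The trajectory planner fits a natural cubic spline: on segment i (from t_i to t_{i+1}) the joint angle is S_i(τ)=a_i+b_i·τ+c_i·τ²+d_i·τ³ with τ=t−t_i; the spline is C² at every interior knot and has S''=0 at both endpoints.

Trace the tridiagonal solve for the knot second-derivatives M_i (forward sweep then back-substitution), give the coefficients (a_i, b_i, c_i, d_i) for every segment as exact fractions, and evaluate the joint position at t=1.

Δ: Δ0=3/2, Δ1=3/2
row 1: diag=8, rhs=0; c'=1/4, d'=0
back: M1=0
M: M0=0, M1=0, M2=0
seg 0: a=-1, c=M0/2=0, d=(M1−M0)/(6·2)=0, b=Δ0−h0·(2M0+M1)/6=3/2
seg 1: a=2, c=M1/2=0, d=(M2−M1)/(6·2)=0, b=Δ1−h1·(2M1+M2)/6=3/2
t_q=1 → seg 0, τ=1; S=-1+3/2·τ+0·τ²+0·τ³=1/2

  seg 0: a=-1 b=3/2 c=0 d=0
  seg 1: a=2 b=3/2 c=0 d=0
S(1) = 1/2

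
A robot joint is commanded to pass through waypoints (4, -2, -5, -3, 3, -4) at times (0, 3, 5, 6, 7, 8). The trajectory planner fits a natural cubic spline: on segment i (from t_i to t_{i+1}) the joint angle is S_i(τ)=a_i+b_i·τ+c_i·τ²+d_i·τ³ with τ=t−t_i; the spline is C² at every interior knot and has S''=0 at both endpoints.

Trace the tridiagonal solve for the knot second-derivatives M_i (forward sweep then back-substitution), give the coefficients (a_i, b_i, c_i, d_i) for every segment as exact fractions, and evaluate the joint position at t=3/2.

  seg 0: a=4 b=-397/200 c=0 d=-1/600
  seg 1: a=-2 b=-203/100 c=-3/200 d=7/50
  seg 2: a=-5 b=-41/100 c=33/40 d=317/200
  seg 3: a=-3 b=1199/200 c=279/50 d=-223/40
  seg 4: a=3 b=43/100 c=-2229/200 d=743/200
S(3/2) = 1627/1600

Δ: Δ0=-2, Δ1=-3/2, Δ2=2, Δ3=6, Δ4=-7
row 1: diag=10, rhs=3; c'=1/5, d'=3/10
row 2: denom=6−2·1/5=28/5; d'=(21−2·3/10)/(28/5)=51/14
row 3: denom=4−1·5/28=107/28; d'=(24−1·51/14)/(107/28)=570/107
row 4: denom=4−1·28/107=400/107; d'=(-78−1·570/107)/(400/107)=-2229/100
back: M4=-2229/100
back: M3=570/107−28/107·-2229/100=279/25
back: M2=51/14−5/28·279/25=33/20
back: M1=3/10−1/5·33/20=-3/100
M: M0=0, M1=-3/100, M2=33/20, M3=279/25, M4=-2229/100, M5=0
seg 0: a=4, c=M0/2=0, d=(M1−M0)/(6·3)=-1/600, b=Δ0−h0·(2M0+M1)/6=-397/200
seg 1: a=-2, c=M1/2=-3/200, d=(M2−M1)/(6·2)=7/50, b=Δ1−h1·(2M1+M2)/6=-203/100
seg 2: a=-5, c=M2/2=33/40, d=(M3−M2)/(6·1)=317/200, b=Δ2−h2·(2M2+M3)/6=-41/100
seg 3: a=-3, c=M3/2=279/50, d=(M4−M3)/(6·1)=-223/40, b=Δ3−h3·(2M3+M4)/6=1199/200
seg 4: a=3, c=M4/2=-2229/200, d=(M5−M4)/(6·1)=743/200, b=Δ4−h4·(2M4+M5)/6=43/100
t_q=3/2 → seg 0, τ=3/2; S=4+-397/200·τ+0·τ²+-1/600·τ³=1627/1600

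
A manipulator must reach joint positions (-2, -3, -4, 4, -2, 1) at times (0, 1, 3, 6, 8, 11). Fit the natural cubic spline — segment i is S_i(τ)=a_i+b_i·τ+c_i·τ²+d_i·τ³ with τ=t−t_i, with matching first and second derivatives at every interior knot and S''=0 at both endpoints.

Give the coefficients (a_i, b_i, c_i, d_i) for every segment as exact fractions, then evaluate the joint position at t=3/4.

Δ: Δ0=-1, Δ1=-1/2, Δ2=8/3, Δ3=-3, Δ4=1
row 1: diag=6, rhs=3; c'=1/3, d'=1/2
row 2: denom=10−2·1/3=28/3; d'=(19−2·1/2)/(28/3)=27/14
row 3: denom=10−3·9/28=253/28; d'=(-34−3·27/14)/(253/28)=-1114/253
row 4: denom=10−2·56/253=2418/253; d'=(24−2·-1114/253)/(2418/253)=4150/1209
back: M4=4150/1209
back: M3=-1114/253−56/253·4150/1209=-6242/1209
back: M2=27/14−9/28·-6242/1209=1446/403
back: M1=1/2−1/3·1446/403=-561/806
M: M0=0, M1=-561/806, M2=1446/403, M3=-6242/1209, M4=4150/1209, M5=0
seg 0: a=-2, c=M0/2=0, d=(M1−M0)/(6·1)=-187/1612, b=Δ0−h0·(2M0+M1)/6=-1425/1612
seg 1: a=-3, c=M1/2=-561/1612, d=(M2−M1)/(6·2)=1151/3224, b=Δ1−h1·(2M1+M2)/6=-993/806
seg 2: a=-4, c=M2/2=723/403, d=(M3−M2)/(6·3)=-5290/10881, b=Δ2−h2·(2M2+M3)/6=669/403
seg 3: a=4, c=M3/2=-3121/1209, d=(M4−M3)/(6·2)=866/1209, b=Δ3−h3·(2M3+M4)/6=-283/403
seg 4: a=-2, c=M4/2=2075/1209, d=(M5−M4)/(6·3)=-2075/10881, b=Δ4−h4·(2M4+M5)/6=-2941/1209
t_q=3/4 → seg 0, τ=3/4; S=-2+-1425/1612·τ+0·τ²+-187/1612·τ³=-279785/103168

  seg 0: a=-2 b=-1425/1612 c=0 d=-187/1612
  seg 1: a=-3 b=-993/806 c=-561/1612 d=1151/3224
  seg 2: a=-4 b=669/403 c=723/403 d=-5290/10881
  seg 3: a=4 b=-283/403 c=-3121/1209 d=866/1209
  seg 4: a=-2 b=-2941/1209 c=2075/1209 d=-2075/10881
S(3/4) = -279785/103168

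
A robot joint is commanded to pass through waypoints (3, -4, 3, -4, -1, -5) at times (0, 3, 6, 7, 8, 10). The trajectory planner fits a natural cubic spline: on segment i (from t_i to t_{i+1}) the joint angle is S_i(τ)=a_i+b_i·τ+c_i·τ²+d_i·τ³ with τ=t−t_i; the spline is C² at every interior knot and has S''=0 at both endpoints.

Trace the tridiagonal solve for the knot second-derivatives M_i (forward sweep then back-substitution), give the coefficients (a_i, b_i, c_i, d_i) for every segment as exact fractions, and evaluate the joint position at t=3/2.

  seg 0: a=3 b=-3170/643 c=0 d=5009/17361
  seg 1: a=-4 b=1839/643 c=5009/1929 d=-16043/17361
  seg 2: a=3 b=-4186/643 c=-3678/643 d=3363/643
  seg 3: a=-4 b=-1453/643 c=6411/643 d=-3029/643
  seg 4: a=-1 b=2282/643 c=-2676/643 d=446/643
S(3/2) = -17599/5144

Δ: Δ0=-7/3, Δ1=7/3, Δ2=-7, Δ3=3, Δ4=-2
row 1: diag=12, rhs=28; c'=1/4, d'=7/3
row 2: denom=8−3·1/4=29/4; d'=(-56−3·7/3)/(29/4)=-252/29
row 3: denom=4−1·4/29=112/29; d'=(60−1·-252/29)/(112/29)=249/14
row 4: denom=6−1·29/112=643/112; d'=(-30−1·249/14)/(643/112)=-5352/643
back: M4=-5352/643
back: M3=249/14−29/112·-5352/643=12822/643
back: M2=-252/29−4/29·12822/643=-7356/643
back: M1=7/3−1/4·-7356/643=10018/1929
M: M0=0, M1=10018/1929, M2=-7356/643, M3=12822/643, M4=-5352/643, M5=0
seg 0: a=3, c=M0/2=0, d=(M1−M0)/(6·3)=5009/17361, b=Δ0−h0·(2M0+M1)/6=-3170/643
seg 1: a=-4, c=M1/2=5009/1929, d=(M2−M1)/(6·3)=-16043/17361, b=Δ1−h1·(2M1+M2)/6=1839/643
seg 2: a=3, c=M2/2=-3678/643, d=(M3−M2)/(6·1)=3363/643, b=Δ2−h2·(2M2+M3)/6=-4186/643
seg 3: a=-4, c=M3/2=6411/643, d=(M4−M3)/(6·1)=-3029/643, b=Δ3−h3·(2M3+M4)/6=-1453/643
seg 4: a=-1, c=M4/2=-2676/643, d=(M5−M4)/(6·2)=446/643, b=Δ4−h4·(2M4+M5)/6=2282/643
t_q=3/2 → seg 0, τ=3/2; S=3+-3170/643·τ+0·τ²+5009/17361·τ³=-17599/5144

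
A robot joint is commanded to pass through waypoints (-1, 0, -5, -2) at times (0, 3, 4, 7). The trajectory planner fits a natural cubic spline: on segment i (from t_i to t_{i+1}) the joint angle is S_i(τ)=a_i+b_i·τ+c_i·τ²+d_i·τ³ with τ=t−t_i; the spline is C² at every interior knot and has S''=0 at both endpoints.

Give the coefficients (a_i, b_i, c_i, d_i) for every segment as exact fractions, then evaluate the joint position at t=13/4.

Δ: Δ0=1/3, Δ1=-5, Δ2=1
row 1: diag=8, rhs=-32; c'=1/8, d'=-4
row 2: denom=8−1·1/8=63/8; d'=(36−1·-4)/(63/8)=320/63
back: M2=320/63
back: M1=-4−1/8·320/63=-292/63
M: M0=0, M1=-292/63, M2=320/63, M3=0
seg 0: a=-1, c=M0/2=0, d=(M1−M0)/(6·3)=-146/567, b=Δ0−h0·(2M0+M1)/6=167/63
seg 1: a=0, c=M1/2=-146/63, d=(M2−M1)/(6·1)=34/21, b=Δ1−h1·(2M1+M2)/6=-271/63
seg 2: a=-5, c=M2/2=160/63, d=(M3−M2)/(6·3)=-160/567, b=Δ2−h2·(2M2+M3)/6=-257/63
t_q=13/4 → seg 1, τ=1/4; S=0+-271/63·τ+-146/63·τ²+34/21·τ³=-803/672

  seg 0: a=-1 b=167/63 c=0 d=-146/567
  seg 1: a=0 b=-271/63 c=-146/63 d=34/21
  seg 2: a=-5 b=-257/63 c=160/63 d=-160/567
S(13/4) = -803/672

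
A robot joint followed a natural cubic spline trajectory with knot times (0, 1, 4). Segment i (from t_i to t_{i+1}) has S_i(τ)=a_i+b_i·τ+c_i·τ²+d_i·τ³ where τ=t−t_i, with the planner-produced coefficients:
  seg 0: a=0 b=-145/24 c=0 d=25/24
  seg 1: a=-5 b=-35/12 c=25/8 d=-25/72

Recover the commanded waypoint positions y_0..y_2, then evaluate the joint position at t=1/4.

y_0 = S_0(0) = a_0 = 0
y_1 = S_1(0) = a_1 = -5
y_2 = S_1(3) = 5
t_q=1/4 is in segment 0 (τ=1/4); S_0(τ)=-765/512

y_0=0 y_1=-5 y_2=5
S(1/4) = -765/512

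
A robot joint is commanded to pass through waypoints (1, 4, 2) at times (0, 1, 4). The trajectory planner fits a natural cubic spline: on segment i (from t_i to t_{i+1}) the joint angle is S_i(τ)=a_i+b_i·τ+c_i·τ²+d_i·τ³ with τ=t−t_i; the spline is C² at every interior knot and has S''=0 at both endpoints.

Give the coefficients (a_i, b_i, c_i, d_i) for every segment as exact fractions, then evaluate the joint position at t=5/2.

Δ: Δ0=3, Δ1=-2/3
row 1: diag=8, rhs=-22; c'=3/8, d'=-11/4
back: M1=-11/4
M: M0=0, M1=-11/4, M2=0
seg 0: a=1, c=M0/2=0, d=(M1−M0)/(6·1)=-11/24, b=Δ0−h0·(2M0+M1)/6=83/24
seg 1: a=4, c=M1/2=-11/8, d=(M2−M1)/(6·3)=11/72, b=Δ1−h1·(2M1+M2)/6=25/12
t_q=5/2 → seg 1, τ=3/2; S=4+25/12·τ+-11/8·τ²+11/72·τ³=291/64

  seg 0: a=1 b=83/24 c=0 d=-11/24
  seg 1: a=4 b=25/12 c=-11/8 d=11/72
S(5/2) = 291/64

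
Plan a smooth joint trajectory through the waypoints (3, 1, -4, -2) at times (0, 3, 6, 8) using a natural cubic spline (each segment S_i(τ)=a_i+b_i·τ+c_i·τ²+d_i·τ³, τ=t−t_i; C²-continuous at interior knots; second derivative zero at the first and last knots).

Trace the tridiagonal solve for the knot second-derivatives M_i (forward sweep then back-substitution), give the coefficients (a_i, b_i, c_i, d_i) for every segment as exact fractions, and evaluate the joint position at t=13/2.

  seg 0: a=3 b=-20/111 c=0 d=-2/37
  seg 1: a=1 b=-182/111 c=-18/37 d=53/333
  seg 2: a=-4 b=-29/111 c=35/37 d=-35/222
S(13/2) = -2317/592

Δ: Δ0=-2/3, Δ1=-5/3, Δ2=1
row 1: diag=12, rhs=-6; c'=1/4, d'=-1/2
row 2: denom=10−3·1/4=37/4; d'=(16−3·-1/2)/(37/4)=70/37
back: M2=70/37
back: M1=-1/2−1/4·70/37=-36/37
M: M0=0, M1=-36/37, M2=70/37, M3=0
seg 0: a=3, c=M0/2=0, d=(M1−M0)/(6·3)=-2/37, b=Δ0−h0·(2M0+M1)/6=-20/111
seg 1: a=1, c=M1/2=-18/37, d=(M2−M1)/(6·3)=53/333, b=Δ1−h1·(2M1+M2)/6=-182/111
seg 2: a=-4, c=M2/2=35/37, d=(M3−M2)/(6·2)=-35/222, b=Δ2−h2·(2M2+M3)/6=-29/111
t_q=13/2 → seg 2, τ=1/2; S=-4+-29/111·τ+35/37·τ²+-35/222·τ³=-2317/592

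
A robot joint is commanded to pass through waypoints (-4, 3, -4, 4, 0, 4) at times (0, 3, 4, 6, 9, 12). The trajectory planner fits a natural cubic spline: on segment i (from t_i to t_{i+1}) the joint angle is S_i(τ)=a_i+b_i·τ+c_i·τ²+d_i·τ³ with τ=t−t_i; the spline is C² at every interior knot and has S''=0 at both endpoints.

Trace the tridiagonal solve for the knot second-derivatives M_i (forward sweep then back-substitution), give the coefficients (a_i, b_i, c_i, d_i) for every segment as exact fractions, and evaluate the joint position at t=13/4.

Δ: Δ0=7/3, Δ1=-7, Δ2=4, Δ3=-4/3, Δ4=4/3
row 1: diag=8, rhs=-56; c'=1/8, d'=-7
row 2: denom=6−1·1/8=47/8; d'=(66−1·-7)/(47/8)=584/47
row 3: denom=10−2·16/47=438/47; d'=(-32−2·584/47)/(438/47)=-1336/219
row 4: denom=12−3·47/146=1611/146; d'=(16−3·-1336/219)/(1611/146)=5008/1611
back: M4=5008/1611
back: M3=-1336/219−47/146·5008/1611=-11440/1611
back: M2=584/47−16/47·-11440/1611=23912/1611
back: M1=-7−1/8·23912/1611=-14266/1611
M: M0=0, M1=-14266/1611, M2=23912/1611, M3=-11440/1611, M4=5008/1611, M5=0
seg 0: a=-4, c=M0/2=0, d=(M1−M0)/(6·3)=-7133/14499, b=Δ0−h0·(2M0+M1)/6=10892/1611
seg 1: a=3, c=M1/2=-7133/1611, d=(M2−M1)/(6·1)=707/179, b=Δ1−h1·(2M1+M2)/6=-10507/1611
seg 2: a=-4, c=M2/2=11956/1611, d=(M3−M2)/(6·2)=-982/537, b=Δ2−h2·(2M2+M3)/6=-5684/1611
seg 3: a=4, c=M3/2=-5720/1611, d=(M4−M3)/(6·3)=8224/14499, b=Δ3−h3·(2M3+M4)/6=6788/1611
seg 4: a=0, c=M4/2=2504/1611, d=(M5−M4)/(6·3)=-2504/14499, b=Δ4−h4·(2M4+M5)/6=-2860/1611
t_q=13/4 → seg 1, τ=1/4; S=3+-10507/1611·τ+-7133/1611·τ²+707/179·τ³=39677/34368

  seg 0: a=-4 b=10892/1611 c=0 d=-7133/14499
  seg 1: a=3 b=-10507/1611 c=-7133/1611 d=707/179
  seg 2: a=-4 b=-5684/1611 c=11956/1611 d=-982/537
  seg 3: a=4 b=6788/1611 c=-5720/1611 d=8224/14499
  seg 4: a=0 b=-2860/1611 c=2504/1611 d=-2504/14499
S(13/4) = 39677/34368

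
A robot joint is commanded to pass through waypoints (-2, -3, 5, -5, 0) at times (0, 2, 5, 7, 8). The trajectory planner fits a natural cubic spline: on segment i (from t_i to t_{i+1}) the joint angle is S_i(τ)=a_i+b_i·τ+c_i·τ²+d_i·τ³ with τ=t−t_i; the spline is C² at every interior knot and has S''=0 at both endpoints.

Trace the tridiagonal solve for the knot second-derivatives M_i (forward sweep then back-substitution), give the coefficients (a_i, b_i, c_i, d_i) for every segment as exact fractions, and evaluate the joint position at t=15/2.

Δ: Δ0=-1/2, Δ1=8/3, Δ2=-5, Δ3=5
row 1: diag=10, rhs=19; c'=3/10, d'=19/10
row 2: denom=10−3·3/10=91/10; d'=(-46−3·19/10)/(91/10)=-517/91
row 3: denom=6−2·20/91=506/91; d'=(60−2·-517/91)/(506/91)=3247/253
back: M3=3247/253
back: M2=-517/91−20/91·3247/253=-2151/253
back: M1=19/10−3/10·-2151/253=1126/253
M: M0=0, M1=1126/253, M2=-2151/253, M3=3247/253, M4=0
seg 0: a=-2, c=M0/2=0, d=(M1−M0)/(6·2)=563/1518, b=Δ0−h0·(2M0+M1)/6=-3011/1518
seg 1: a=-3, c=M1/2=563/253, d=(M2−M1)/(6·3)=-3277/4554, b=Δ1−h1·(2M1+M2)/6=3745/1518
seg 2: a=5, c=M2/2=-2151/506, d=(M3−M2)/(6·2)=2699/1518, b=Δ2−h2·(2M2+M3)/6=-2740/759
seg 3: a=-5, c=M3/2=3247/506, d=(M4−M3)/(6·1)=-3247/1518, b=Δ3−h3·(2M3+M4)/6=548/759
t_q=15/2 → seg 3, τ=1/2; S=-5+548/759·τ+3247/506·τ²+-3247/1518·τ³=-13367/4048

  seg 0: a=-2 b=-3011/1518 c=0 d=563/1518
  seg 1: a=-3 b=3745/1518 c=563/253 d=-3277/4554
  seg 2: a=5 b=-2740/759 c=-2151/506 d=2699/1518
  seg 3: a=-5 b=548/759 c=3247/506 d=-3247/1518
S(15/2) = -13367/4048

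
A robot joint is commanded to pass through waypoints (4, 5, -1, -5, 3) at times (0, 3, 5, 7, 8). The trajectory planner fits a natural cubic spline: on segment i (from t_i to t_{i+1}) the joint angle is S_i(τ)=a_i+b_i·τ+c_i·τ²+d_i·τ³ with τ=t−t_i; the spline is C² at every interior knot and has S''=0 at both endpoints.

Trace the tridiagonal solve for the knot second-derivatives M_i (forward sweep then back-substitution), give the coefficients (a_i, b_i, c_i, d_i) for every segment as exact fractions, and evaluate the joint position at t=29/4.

Δ: Δ0=1/3, Δ1=-3, Δ2=-2, Δ3=8
row 1: diag=10, rhs=-20; c'=1/5, d'=-2
row 2: denom=8−2·1/5=38/5; d'=(6−2·-2)/(38/5)=25/19
row 3: denom=6−2·5/19=104/19; d'=(60−2·25/19)/(104/19)=545/52
back: M3=545/52
back: M2=25/19−5/19·545/52=-75/52
back: M1=-2−1/5·-75/52=-89/52
M: M0=0, M1=-89/52, M2=-75/52, M3=545/52, M4=0
seg 0: a=4, c=M0/2=0, d=(M1−M0)/(6·3)=-89/936, b=Δ0−h0·(2M0+M1)/6=371/312
seg 1: a=5, c=M1/2=-89/104, d=(M2−M1)/(6·2)=7/312, b=Δ1−h1·(2M1+M2)/6=-215/156
seg 2: a=-1, c=M2/2=-75/104, d=(M3−M2)/(6·2)=155/156, b=Δ2−h2·(2M2+M3)/6=-707/156
seg 3: a=-5, c=M3/2=545/104, d=(M4−M3)/(6·1)=-545/312, b=Δ3−h3·(2M3+M4)/6=703/156
t_q=29/4 → seg 3, τ=1/4; S=-5+703/156·τ+545/104·τ²+-545/312·τ³=-23783/6656

  seg 0: a=4 b=371/312 c=0 d=-89/936
  seg 1: a=5 b=-215/156 c=-89/104 d=7/312
  seg 2: a=-1 b=-707/156 c=-75/104 d=155/156
  seg 3: a=-5 b=703/156 c=545/104 d=-545/312
S(29/4) = -23783/6656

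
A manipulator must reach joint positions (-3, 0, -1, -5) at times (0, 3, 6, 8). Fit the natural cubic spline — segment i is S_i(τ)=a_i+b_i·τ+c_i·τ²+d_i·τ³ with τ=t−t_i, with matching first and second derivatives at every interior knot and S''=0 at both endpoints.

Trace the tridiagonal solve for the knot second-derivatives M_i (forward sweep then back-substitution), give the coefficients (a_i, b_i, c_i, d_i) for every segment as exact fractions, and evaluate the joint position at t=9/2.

Δ: Δ0=1, Δ1=-1/3, Δ2=-2
row 1: diag=12, rhs=-8; c'=1/4, d'=-2/3
row 2: denom=10−3·1/4=37/4; d'=(-10−3·-2/3)/(37/4)=-32/37
back: M2=-32/37
back: M1=-2/3−1/4·-32/37=-50/111
M: M0=0, M1=-50/111, M2=-32/37, M3=0
seg 0: a=-3, c=M0/2=0, d=(M1−M0)/(6·3)=-25/999, b=Δ0−h0·(2M0+M1)/6=136/111
seg 1: a=0, c=M1/2=-25/111, d=(M2−M1)/(6·3)=-23/999, b=Δ1−h1·(2M1+M2)/6=61/111
seg 2: a=-1, c=M2/2=-16/37, d=(M3−M2)/(6·2)=8/111, b=Δ2−h2·(2M2+M3)/6=-158/111
t_q=9/2 → seg 1, τ=3/2; S=0+61/111·τ+-25/111·τ²+-23/999·τ³=71/296

  seg 0: a=-3 b=136/111 c=0 d=-25/999
  seg 1: a=0 b=61/111 c=-25/111 d=-23/999
  seg 2: a=-1 b=-158/111 c=-16/37 d=8/111
S(9/2) = 71/296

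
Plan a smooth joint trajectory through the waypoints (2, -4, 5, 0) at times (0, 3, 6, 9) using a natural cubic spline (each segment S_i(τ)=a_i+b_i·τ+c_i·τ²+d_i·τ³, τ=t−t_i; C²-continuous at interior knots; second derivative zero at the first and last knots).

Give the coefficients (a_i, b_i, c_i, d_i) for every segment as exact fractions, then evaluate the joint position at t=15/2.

Δ: Δ0=-2, Δ1=3, Δ2=-5/3
row 1: diag=12, rhs=30; c'=1/4, d'=5/2
row 2: denom=12−3·1/4=45/4; d'=(-28−3·5/2)/(45/4)=-142/45
back: M2=-142/45
back: M1=5/2−1/4·-142/45=148/45
M: M0=0, M1=148/45, M2=-142/45, M3=0
seg 0: a=2, c=M0/2=0, d=(M1−M0)/(6·3)=74/405, b=Δ0−h0·(2M0+M1)/6=-164/45
seg 1: a=-4, c=M1/2=74/45, d=(M2−M1)/(6·3)=-29/81, b=Δ1−h1·(2M1+M2)/6=58/45
seg 2: a=5, c=M2/2=-71/45, d=(M3−M2)/(6·3)=71/405, b=Δ2−h2·(2M2+M3)/6=67/45
t_q=15/2 → seg 2, τ=3/2; S=5+67/45·τ+-71/45·τ²+71/405·τ³=171/40

  seg 0: a=2 b=-164/45 c=0 d=74/405
  seg 1: a=-4 b=58/45 c=74/45 d=-29/81
  seg 2: a=5 b=67/45 c=-71/45 d=71/405
S(15/2) = 171/40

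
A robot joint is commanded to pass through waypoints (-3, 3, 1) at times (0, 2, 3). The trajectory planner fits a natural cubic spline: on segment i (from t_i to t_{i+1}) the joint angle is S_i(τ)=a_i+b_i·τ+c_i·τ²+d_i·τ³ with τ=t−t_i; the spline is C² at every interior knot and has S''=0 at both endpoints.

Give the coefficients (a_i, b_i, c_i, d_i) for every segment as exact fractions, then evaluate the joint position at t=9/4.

  seg 0: a=-3 b=14/3 c=0 d=-5/12
  seg 1: a=3 b=-1/3 c=-5/2 d=5/6
S(9/4) = 355/128

Δ: Δ0=3, Δ1=-2
row 1: diag=6, rhs=-30; c'=1/6, d'=-5
back: M1=-5
M: M0=0, M1=-5, M2=0
seg 0: a=-3, c=M0/2=0, d=(M1−M0)/(6·2)=-5/12, b=Δ0−h0·(2M0+M1)/6=14/3
seg 1: a=3, c=M1/2=-5/2, d=(M2−M1)/(6·1)=5/6, b=Δ1−h1·(2M1+M2)/6=-1/3
t_q=9/4 → seg 1, τ=1/4; S=3+-1/3·τ+-5/2·τ²+5/6·τ³=355/128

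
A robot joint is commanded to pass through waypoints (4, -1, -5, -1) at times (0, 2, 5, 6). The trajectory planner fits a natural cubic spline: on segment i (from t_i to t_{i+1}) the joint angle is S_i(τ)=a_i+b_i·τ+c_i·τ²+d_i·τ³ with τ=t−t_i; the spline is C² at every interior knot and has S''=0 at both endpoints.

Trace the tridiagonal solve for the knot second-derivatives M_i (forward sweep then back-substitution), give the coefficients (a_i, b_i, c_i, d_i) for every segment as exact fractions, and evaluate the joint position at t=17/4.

Δ: Δ0=-5/2, Δ1=-4/3, Δ2=4
row 1: diag=10, rhs=7; c'=3/10, d'=7/10
row 2: denom=8−3·3/10=71/10; d'=(32−3·7/10)/(71/10)=299/71
back: M2=299/71
back: M1=7/10−3/10·299/71=-40/71
M: M0=0, M1=-40/71, M2=299/71, M3=0
seg 0: a=4, c=M0/2=0, d=(M1−M0)/(6·2)=-10/213, b=Δ0−h0·(2M0+M1)/6=-985/426
seg 1: a=-1, c=M1/2=-20/71, d=(M2−M1)/(6·3)=113/426, b=Δ1−h1·(2M1+M2)/6=-1225/426
seg 2: a=-5, c=M2/2=299/142, d=(M3−M2)/(6·1)=-299/426, b=Δ2−h2·(2M2+M3)/6=553/213
t_q=17/4 → seg 1, τ=9/4; S=-1+-1225/426·τ+-20/71·τ²+113/426·τ³=-53389/9088

  seg 0: a=4 b=-985/426 c=0 d=-10/213
  seg 1: a=-1 b=-1225/426 c=-20/71 d=113/426
  seg 2: a=-5 b=553/213 c=299/142 d=-299/426
S(17/4) = -53389/9088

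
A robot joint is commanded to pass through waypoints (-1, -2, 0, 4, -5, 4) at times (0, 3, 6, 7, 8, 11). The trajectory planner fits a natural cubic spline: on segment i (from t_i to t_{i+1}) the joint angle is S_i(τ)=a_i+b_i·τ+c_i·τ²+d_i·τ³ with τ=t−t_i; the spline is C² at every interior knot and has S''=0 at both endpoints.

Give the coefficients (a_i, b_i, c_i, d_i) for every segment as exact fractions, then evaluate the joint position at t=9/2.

Δ: Δ0=-1/3, Δ1=2/3, Δ2=4, Δ3=-9, Δ4=3
row 1: diag=12, rhs=6; c'=1/4, d'=1/2
row 2: denom=8−3·1/4=29/4; d'=(20−3·1/2)/(29/4)=74/29
row 3: denom=4−1·4/29=112/29; d'=(-78−1·74/29)/(112/29)=-146/7
row 4: denom=8−1·29/112=867/112; d'=(72−1·-146/7)/(867/112)=10400/867
back: M4=10400/867
back: M3=-146/7−29/112·10400/867=-20776/867
back: M2=74/29−4/29·-20776/867=5078/867
back: M1=1/2−1/4·5078/867=-836/867
M: M0=0, M1=-836/867, M2=5078/867, M3=-20776/867, M4=10400/867, M5=0
seg 0: a=-1, c=M0/2=0, d=(M1−M0)/(6·3)=-418/7803, b=Δ0−h0·(2M0+M1)/6=43/289
seg 1: a=-2, c=M1/2=-418/867, d=(M2−M1)/(6·3)=2957/7803, b=Δ1−h1·(2M1+M2)/6=-375/289
seg 2: a=0, c=M2/2=2539/867, d=(M3−M2)/(6·1)=-4309/867, b=Δ2−h2·(2M2+M3)/6=1746/289
seg 3: a=4, c=M3/2=-10388/867, d=(M4−M3)/(6·1)=1732/289, b=Δ3−h3·(2M3+M4)/6=-2611/867
seg 4: a=-5, c=M4/2=5200/867, d=(M5−M4)/(6·3)=-5200/7803, b=Δ4−h4·(2M4+M5)/6=-7799/867
t_q=9/2 → seg 1, τ=3/2; S=-2+-375/289·τ+-418/867·τ²+2957/7803·τ³=-8675/2312

  seg 0: a=-1 b=43/289 c=0 d=-418/7803
  seg 1: a=-2 b=-375/289 c=-418/867 d=2957/7803
  seg 2: a=0 b=1746/289 c=2539/867 d=-4309/867
  seg 3: a=4 b=-2611/867 c=-10388/867 d=1732/289
  seg 4: a=-5 b=-7799/867 c=5200/867 d=-5200/7803
S(9/2) = -8675/2312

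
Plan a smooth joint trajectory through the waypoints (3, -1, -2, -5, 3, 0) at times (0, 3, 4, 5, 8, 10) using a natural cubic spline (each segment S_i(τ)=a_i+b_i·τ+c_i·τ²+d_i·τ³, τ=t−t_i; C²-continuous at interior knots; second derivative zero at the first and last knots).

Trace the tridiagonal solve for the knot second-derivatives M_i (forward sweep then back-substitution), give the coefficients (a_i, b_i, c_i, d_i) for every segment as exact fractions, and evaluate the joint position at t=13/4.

Δ: Δ0=-4/3, Δ1=-1, Δ2=-3, Δ3=8/3, Δ4=-3/2
row 1: diag=8, rhs=2; c'=1/8, d'=1/4
row 2: denom=4−1·1/8=31/8; d'=(-12−1·1/4)/(31/8)=-98/31
row 3: denom=8−1·8/31=240/31; d'=(34−1·-98/31)/(240/31)=24/5
row 4: denom=10−3·31/80=707/80; d'=(-25−3·24/5)/(707/80)=-3152/707
back: M4=-3152/707
back: M3=24/5−31/80·-3152/707=4615/707
back: M2=-98/31−8/31·4615/707=-3426/707
back: M1=1/4−1/8·-3426/707=605/707
M: M0=0, M1=605/707, M2=-3426/707, M3=4615/707, M4=-3152/707, M5=0
seg 0: a=3, c=M0/2=0, d=(M1−M0)/(6·3)=605/12726, b=Δ0−h0·(2M0+M1)/6=-7471/4242
seg 1: a=-1, c=M1/2=605/1414, d=(M2−M1)/(6·1)=-4031/4242, b=Δ1−h1·(2M1+M2)/6=-1013/2121
seg 2: a=-2, c=M2/2=-1713/707, d=(M3−M2)/(6·1)=8041/4242, b=Δ2−h2·(2M2+M3)/6=-10489/4242
seg 3: a=-5, c=M3/2=4615/1414, d=(M4−M3)/(6·3)=-863/1414, b=Δ3−h3·(2M3+M4)/6=-3461/2121
seg 4: a=3, c=M4/2=-1576/707, d=(M5−M4)/(6·2)=788/2121, b=Δ4−h4·(2M4+M5)/6=6245/4242
t_q=13/4 → seg 1, τ=1/4; S=-1+-1013/2121·τ+605/1414·τ²+-4031/4242·τ³=-100225/90496

  seg 0: a=3 b=-7471/4242 c=0 d=605/12726
  seg 1: a=-1 b=-1013/2121 c=605/1414 d=-4031/4242
  seg 2: a=-2 b=-10489/4242 c=-1713/707 d=8041/4242
  seg 3: a=-5 b=-3461/2121 c=4615/1414 d=-863/1414
  seg 4: a=3 b=6245/4242 c=-1576/707 d=788/2121
S(13/4) = -100225/90496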